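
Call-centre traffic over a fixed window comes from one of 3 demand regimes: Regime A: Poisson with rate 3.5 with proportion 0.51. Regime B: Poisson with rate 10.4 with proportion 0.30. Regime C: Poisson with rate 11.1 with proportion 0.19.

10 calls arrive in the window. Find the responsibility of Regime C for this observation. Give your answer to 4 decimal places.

Posterior ∝ prior × likelihood, so P(k | x) ∝ P(Z=k) f_k(x); normalise over all components.
Poisson probabilities:
  f_A = 0.00229555
  f_B = 0.124139
  f_C = 0.118249
Prior × likelihood for each component:
  P(Z=A)·f_A = 0.51 × 0.00229555 = 0.00117073
  P(Z=B)·f_B = 0.30 × 0.124139 = 0.0372417
  P(Z=C)·f_C = 0.19 × 0.118249 = 0.0224673
Evidence: 0.00117073 + 0.0372417 + 0.0224673 = 0.0608797
So the posterior for Regime C is 0.0224673 / 0.0608797 ≈ 0.3690.

0.3690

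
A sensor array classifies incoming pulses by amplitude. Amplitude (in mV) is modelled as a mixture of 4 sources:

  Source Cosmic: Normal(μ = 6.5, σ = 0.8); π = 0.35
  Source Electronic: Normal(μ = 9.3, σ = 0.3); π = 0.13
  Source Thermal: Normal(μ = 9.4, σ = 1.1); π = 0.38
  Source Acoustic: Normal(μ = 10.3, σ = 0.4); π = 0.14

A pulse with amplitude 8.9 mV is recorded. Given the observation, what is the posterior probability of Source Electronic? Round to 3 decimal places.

Posterior ∝ prior × likelihood, so P(k | x) ∝ w_k f_k(x); normalise over all components.
Evaluate each component's likelihood at the observed value:
  L_Cosmic = 0.00553981
  L_Electronic = 0.5467
  L_Thermal = 0.327079
  L_Acoustic = 0.00218171
Prior × likelihood for each component:
  w_Cosmic·L_Cosmic = 0.35 × 0.00553981 = 0.00193893
  w_Electronic·L_Electronic = 0.13 × 0.5467 = 0.071071
  w_Thermal·L_Thermal = 0.38 × 0.327079 = 0.12429
  w_Acoustic·L_Acoustic = 0.14 × 0.00218171 = 0.000305439
Sum: 0.00193893 + 0.071071 + 0.12429 + 0.000305439 = 0.197605
Responsibility of Source Electronic: 0.071071 / 0.197605 ≈ 0.360

0.360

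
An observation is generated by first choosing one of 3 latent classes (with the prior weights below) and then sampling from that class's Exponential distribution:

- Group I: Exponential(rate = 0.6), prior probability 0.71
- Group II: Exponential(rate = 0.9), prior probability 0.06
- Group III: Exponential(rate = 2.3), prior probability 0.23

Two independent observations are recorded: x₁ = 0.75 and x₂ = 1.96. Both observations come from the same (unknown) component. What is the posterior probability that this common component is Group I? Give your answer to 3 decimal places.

P(component k | x) = π_k·f_k(x) / marginal(x), where marginal(x) = Σ_j π_j·f_j(x).
Since both observations come from the same component, the likelihood for component k is f_k(x₁)·f_k(x₂).
  p_I = [0.6·e^(−0.6·0.75) = 0.6·e^(−0.4500) = 0.382577] × [0.185106] = 0.0708174
  p_II = [0.9·e^(−0.9·0.75) = 0.9·e^(−0.6750) = 0.458241] × [0.154222] = 0.0706709
  p_III = [2.3·e^(−2.3·0.75) = 2.3·e^(−1.7250) = 0.409798] × [0.0253471] = 0.0103872
Unnormalised posteriors:
  π_I·p_I = 0.71 × 0.0708174 = 0.0502803
  π_II·p_II = 0.06 × 0.0706709 = 0.00424026
  π_III·p_III = 0.23 × 0.0103872 = 0.00238905
Normaliser: 0.0502803 + 0.00424026 + 0.00238905 = 0.0569096
P(Group I | x) = 0.0502803 / 0.0569096 ≈ 0.884

0.884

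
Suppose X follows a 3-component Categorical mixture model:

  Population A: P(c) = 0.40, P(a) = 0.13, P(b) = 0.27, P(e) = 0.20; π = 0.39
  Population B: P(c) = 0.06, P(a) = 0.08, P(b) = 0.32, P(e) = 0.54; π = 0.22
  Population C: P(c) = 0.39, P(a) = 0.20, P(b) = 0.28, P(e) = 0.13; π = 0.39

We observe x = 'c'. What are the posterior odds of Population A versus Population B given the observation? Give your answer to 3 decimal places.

11.818

Posterior odds = (π_i f_i(x)) / (π_j f_j(x)); the normalising sum cancels.
Component likelihoods at x = 'c':
  L_A = 0.4
  L_B = 0.06
  L_C = 0.39
0.156 / 0.0132 ≈ 11.818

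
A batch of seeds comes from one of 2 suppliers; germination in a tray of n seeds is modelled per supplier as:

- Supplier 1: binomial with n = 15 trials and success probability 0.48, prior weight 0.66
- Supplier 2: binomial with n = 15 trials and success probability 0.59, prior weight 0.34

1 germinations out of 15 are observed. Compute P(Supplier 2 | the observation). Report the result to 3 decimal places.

0.022

Apply Bayes' rule: the posterior for each component is proportional to its prior times its likelihood at x.
Binomial probabilities:
  f_1 = 0.000760991
  f_2 = 3.35674e-05
Prior × likelihood for each component:
  P(Z=1)·f_1 = 0.66 × 0.000760991 = 0.000502254
  P(Z=2)·f_2 = 0.34 × 3.35674e-05 = 1.14129e-05
Denominator: 0.000502254 + 1.14129e-05 = 0.000513667
So the posterior for Supplier 2 is 1.14129e-05 / 0.000513667 ≈ 0.022.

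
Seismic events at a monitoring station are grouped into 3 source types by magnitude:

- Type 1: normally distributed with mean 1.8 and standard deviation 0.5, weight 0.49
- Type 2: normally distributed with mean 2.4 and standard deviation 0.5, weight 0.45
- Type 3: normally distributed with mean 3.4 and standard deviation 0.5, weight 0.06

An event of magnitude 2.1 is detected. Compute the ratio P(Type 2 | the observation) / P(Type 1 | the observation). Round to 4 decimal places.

Only the two components matter; the odds are (π_i f_i(x)) / (π_j f_j(x)).
Normal densities:
  p_1 = 0.666449
  p_2 = 0.666449
  p_3 = 0.0271659
Odds = (0.45/0.49) × (0.666449/0.666449) = 0.918367 × 1 ≈ 0.9184

0.9184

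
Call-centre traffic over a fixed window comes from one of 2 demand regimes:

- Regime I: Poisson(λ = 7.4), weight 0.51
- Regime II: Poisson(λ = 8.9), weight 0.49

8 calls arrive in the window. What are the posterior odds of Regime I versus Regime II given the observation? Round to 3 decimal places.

Only the two components matter; the odds are (π_i f_i(x)) / (π_j f_j(x)).
Component likelihoods at x = 8 calls:
  L_I = e^(−7.4)·7.4^8/8! = 0.136318
  L_II = e^(−8.9)·8.9^8/8! = 0.133161
Odds = (0.51/0.49) × (0.136318/0.133161) = 1.04082 × 1.02371 ≈ 1.065

1.065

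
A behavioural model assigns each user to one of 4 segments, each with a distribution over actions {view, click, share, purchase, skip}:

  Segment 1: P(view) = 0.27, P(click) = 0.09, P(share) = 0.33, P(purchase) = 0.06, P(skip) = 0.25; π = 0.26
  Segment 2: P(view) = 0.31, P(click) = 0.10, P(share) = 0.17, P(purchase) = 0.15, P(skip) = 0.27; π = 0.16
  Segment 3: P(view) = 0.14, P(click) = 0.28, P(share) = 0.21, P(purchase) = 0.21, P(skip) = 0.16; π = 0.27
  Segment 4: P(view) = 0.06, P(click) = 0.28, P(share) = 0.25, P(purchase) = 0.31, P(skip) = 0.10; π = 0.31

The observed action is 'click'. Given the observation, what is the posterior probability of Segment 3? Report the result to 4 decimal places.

0.3746

Apply Bayes' rule: the posterior for each component is proportional to its prior times its likelihood at x.
Evaluate each component's likelihood at the observed value:
  p_1 = P(click | comp) = 0.09
  p_2 = P(click | comp) = 0.10
  p_3 = P(click | comp) = 0.28
  p_4 = P(click | comp) = 0.28
Weight by the priors:
  π_1·p_1 = 0.26 × 0.09 = 0.0234
  π_2·p_2 = 0.16 × 0.1 = 0.016
  π_3·p_3 = 0.27 × 0.28 = 0.0756
  π_4·p_4 = 0.31 × 0.28 = 0.0868
Sum: 0.0234 + 0.016 + 0.0756 + 0.0868 = 0.2018
Responsibility of Segment 3: 0.0756 / 0.2018 ≈ 0.3746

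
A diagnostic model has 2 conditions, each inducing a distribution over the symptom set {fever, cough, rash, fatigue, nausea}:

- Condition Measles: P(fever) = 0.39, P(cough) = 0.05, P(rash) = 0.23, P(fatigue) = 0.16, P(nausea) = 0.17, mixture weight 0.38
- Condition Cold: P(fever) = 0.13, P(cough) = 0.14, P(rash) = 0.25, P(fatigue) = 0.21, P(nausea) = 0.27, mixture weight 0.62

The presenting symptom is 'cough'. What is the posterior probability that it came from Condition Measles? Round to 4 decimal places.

0.1796

Posterior ∝ prior × likelihood, so P(k | x) ∝ w_k f_k(x); normalise over all components.
Evaluate each component's likelihood at the observed value:
  f_Measles = P(cough | comp) = 0.05
  f_Cold = P(cough | comp) = 0.14
Weight by the priors:
  w_Measles·f_Measles = 0.38 × 0.05 = 0.019
  w_Cold·f_Cold = 0.62 × 0.14 = 0.0868
Evidence: 0.019 + 0.0868 = 0.1058
P(Condition Measles | data) ≈ 0.1796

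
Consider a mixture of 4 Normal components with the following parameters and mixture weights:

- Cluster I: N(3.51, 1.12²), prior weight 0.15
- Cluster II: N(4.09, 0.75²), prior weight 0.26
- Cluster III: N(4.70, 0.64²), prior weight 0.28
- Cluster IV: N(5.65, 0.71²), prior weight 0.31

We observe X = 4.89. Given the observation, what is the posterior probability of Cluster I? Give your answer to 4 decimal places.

0.0679

The responsibility of component k is w_k f_k(x) divided by Σ_j w_j f_j(x).
Normal densities:
  p_I = (1/(1.12·√(2π)))·exp(−(4.89−3.51)²/(2·1.12²)) = 0.356198·exp(-0.75909) = 0.166734
  p_II = (1/(0.75·√(2π)))·exp(−(4.89−4.09)²/(2·0.75²)) = 0.531923·exp(-0.56889) = 0.30115
  p_III = (1/(0.64·√(2π)))·exp(−(4.89−4.70)²/(2·0.64²)) = 0.623347·exp(-0.04407) = 0.596474
  p_IV = (1/(0.71·√(2π)))·exp(−(4.89−5.65)²/(2·0.71²)) = 0.561891·exp(-0.57290) = 0.316843
Prior × likelihood for each component:
  w_I·p_I = 0.15 × 0.166734 = 0.0250101
  w_II·p_II = 0.26 × 0.30115 = 0.0782991
  w_III·p_III = 0.28 × 0.596474 = 0.167013
  w_IV·p_IV = 0.31 × 0.316843 = 0.0982212
Evidence: 0.0250101 + 0.0782991 + 0.167013 + 0.0982212 = 0.368543
P(Cluster I | 4.89) ≈ 0.0679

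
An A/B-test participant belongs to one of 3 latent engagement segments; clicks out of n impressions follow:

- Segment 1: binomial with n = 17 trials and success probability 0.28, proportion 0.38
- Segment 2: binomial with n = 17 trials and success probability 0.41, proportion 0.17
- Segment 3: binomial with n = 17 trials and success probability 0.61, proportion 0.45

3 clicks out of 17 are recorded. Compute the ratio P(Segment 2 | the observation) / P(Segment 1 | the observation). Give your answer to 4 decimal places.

Since P(k|x) ∝ π_k f_k(x), the posterior odds are π_i f_i(x) / (π_j f_j(x)).
Component likelihoods at x = 3 clicks out of 17:
  f_1 = 0.150189
  f_2 = 0.0290261
  f_3 = 0.000290672
0.00493444 / 0.0570718 ≈ 0.0865

0.0865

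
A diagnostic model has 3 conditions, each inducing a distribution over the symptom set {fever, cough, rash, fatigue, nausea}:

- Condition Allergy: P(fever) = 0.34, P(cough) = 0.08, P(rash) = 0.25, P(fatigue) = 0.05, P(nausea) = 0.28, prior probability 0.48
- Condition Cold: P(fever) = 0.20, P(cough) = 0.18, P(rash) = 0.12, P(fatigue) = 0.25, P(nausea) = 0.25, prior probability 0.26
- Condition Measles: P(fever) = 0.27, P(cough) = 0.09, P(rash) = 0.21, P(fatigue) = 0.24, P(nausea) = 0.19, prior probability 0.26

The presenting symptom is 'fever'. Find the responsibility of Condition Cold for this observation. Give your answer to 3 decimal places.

By Bayes' theorem, P(k | x) = P(Z=k) f_k(x) / Σ_j P(Z=j) f_j(x).
Categorical probabilities:
  p_Allergy = P(fever | comp) = 0.34
  p_Cold = P(fever | comp) = 0.20
  p_Measles = P(fever | comp) = 0.27
Weight by the priors:
  P(Z=Allergy)·p_Allergy = 0.48 × 0.34 = 0.1632
  P(Z=Cold)·p_Cold = 0.26 × 0.2 = 0.052
  P(Z=Measles)·p_Measles = 0.26 × 0.27 = 0.0702
Denominator: 0.1632 + 0.052 + 0.0702 = 0.2854
P(Condition Cold | x) = 0.052 / 0.2854 ≈ 0.182

0.182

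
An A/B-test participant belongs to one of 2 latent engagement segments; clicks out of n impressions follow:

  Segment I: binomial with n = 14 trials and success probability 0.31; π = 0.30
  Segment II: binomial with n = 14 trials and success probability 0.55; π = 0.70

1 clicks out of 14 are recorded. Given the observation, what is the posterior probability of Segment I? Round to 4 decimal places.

0.9843

The responsibility of component k is π_k f_k(x) divided by Σ_j π_j f_j(x).
Binomial probabilities:
  p_I = 0.0348761
  p_II = 0.00023892
Weight by the priors:
  π_I·p_I = 0.30 × 0.0348761 = 0.0104628
  π_II·p_II = 0.70 × 0.00023892 = 0.000167244
Denominator: 0.0104628 + 0.000167244 = 0.0106301
So the posterior for Segment I is 0.0104628 / 0.0106301 ≈ 0.9843.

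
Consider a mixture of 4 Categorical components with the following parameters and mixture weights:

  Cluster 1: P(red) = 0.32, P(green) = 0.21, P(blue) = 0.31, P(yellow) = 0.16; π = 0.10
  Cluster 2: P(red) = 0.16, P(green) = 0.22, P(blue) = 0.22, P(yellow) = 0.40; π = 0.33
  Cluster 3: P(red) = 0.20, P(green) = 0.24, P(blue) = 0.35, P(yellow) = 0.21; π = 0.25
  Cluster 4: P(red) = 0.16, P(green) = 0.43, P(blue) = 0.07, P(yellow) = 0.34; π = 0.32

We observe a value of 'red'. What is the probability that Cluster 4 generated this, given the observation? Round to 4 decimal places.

0.2753

Posterior ∝ prior × likelihood, so P(k | x) ∝ P(Z=k) f_k(x); normalise over all components.
Categorical probabilities:
  p_1 = 0.32
  p_2 = 0.16
  p_3 = 0.2
  p_4 = 0.16
Prior × likelihood for each component:
  P(Z=1)·p_1 = 0.10 × 0.32 = 0.032
  P(Z=2)·p_2 = 0.33 × 0.16 = 0.0528
  P(Z=3)·p_3 = 0.25 × 0.2 = 0.05
  P(Z=4)·p_4 = 0.32 × 0.16 = 0.0512
Normaliser: 0.032 + 0.0528 + 0.05 + 0.0512 = 0.186
P(Cluster 4 | x) ≈ 0.2753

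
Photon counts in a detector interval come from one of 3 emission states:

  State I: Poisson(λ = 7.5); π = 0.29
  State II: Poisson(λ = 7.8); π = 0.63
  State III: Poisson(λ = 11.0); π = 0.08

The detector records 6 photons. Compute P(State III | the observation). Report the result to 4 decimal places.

0.0266

P(component k | x) = π_k·f_k(x) / marginal(x), where marginal(x) = Σ_j π_j·f_j(x).
Poisson probabilities:
  L_I = 0.136718
  L_II = 0.128156
  L_III = 0.0410946
Multiply by the mixture weights:
  π_I·L_I = 0.29 × 0.136718 = 0.0396483
  π_II·L_II = 0.63 × 0.128156 = 0.0807381
  π_III·L_III = 0.08 × 0.0410946 = 0.00328756
Normaliser: 0.0396483 + 0.0807381 + 0.00328756 = 0.123674
So the posterior for State III is 0.00328756 / 0.123674 ≈ 0.0266.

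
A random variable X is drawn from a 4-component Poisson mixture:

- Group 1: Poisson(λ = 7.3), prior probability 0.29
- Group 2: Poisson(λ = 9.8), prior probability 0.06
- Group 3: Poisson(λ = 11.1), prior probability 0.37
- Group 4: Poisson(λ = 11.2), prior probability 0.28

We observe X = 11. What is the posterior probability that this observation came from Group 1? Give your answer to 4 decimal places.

Apply Bayes' rule: the posterior for each component is proportional to its prior times its likelihood at x.
Evaluate each component's likelihood at the observed value:
  f_1 = e^(−7.3)·7.3^11/11! = 0.0530941
  f_2 = e^(−9.8)·9.8^11/11! = 0.111236
  f_3 = e^(−11.1)·11.1^11/11! = 0.119324
  f_4 = e^(−11.2)·11.2^11/11! = 0.119164
Weight by the priors:
  P(Z=1)·f_1 = 0.29 × 0.0530941 = 0.0153973
  P(Z=2)·f_2 = 0.06 × 0.111236 = 0.00667416
  P(Z=3)·f_3 = 0.37 × 0.119324 = 0.0441499
  P(Z=4)·f_4 = 0.28 × 0.119164 = 0.0333659
Sum: 0.0153973 + 0.00667416 + 0.0441499 + 0.0333659 = 0.0995872
Responsibility of Group 1: 0.0153973 / 0.0995872 ≈ 0.1546

0.1546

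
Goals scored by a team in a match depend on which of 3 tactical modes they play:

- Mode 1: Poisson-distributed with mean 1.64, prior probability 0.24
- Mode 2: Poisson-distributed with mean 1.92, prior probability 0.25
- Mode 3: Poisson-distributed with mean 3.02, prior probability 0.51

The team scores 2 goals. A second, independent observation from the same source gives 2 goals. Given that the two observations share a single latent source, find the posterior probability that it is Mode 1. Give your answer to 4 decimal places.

P(component k | x) = w_k·f_k(x) / marginal(x), where marginal(x) = Σ_j w_j·f_j(x).
Since both observations come from the same component, the likelihood for component k is f_k(x₁)·f_k(x₂).
  f_1 = [e^(−1.64)·1.64^2/2! = 0.260864] × [0.260864] = 0.0680502
  f_2 = [e^(−1.92)·1.92^2/2! = 0.270226] × [0.270226] = 0.0730221
  f_3 = [e^(−3.02)·3.02^2/2! = 0.222543] × [0.222543] = 0.0495255
Multiply by the mixture weights:
  w_1·f_1 = 0.24 × 0.0680502 = 0.0163321
  w_2·f_2 = 0.25 × 0.0730221 = 0.0182555
  w_3·f_3 = 0.51 × 0.0495255 = 0.025258
Evidence: 0.0163321 + 0.0182555 + 0.025258 = 0.0598456
Responsibility of Mode 1: 0.0163321 / 0.0598456 ≈ 0.2729

0.2729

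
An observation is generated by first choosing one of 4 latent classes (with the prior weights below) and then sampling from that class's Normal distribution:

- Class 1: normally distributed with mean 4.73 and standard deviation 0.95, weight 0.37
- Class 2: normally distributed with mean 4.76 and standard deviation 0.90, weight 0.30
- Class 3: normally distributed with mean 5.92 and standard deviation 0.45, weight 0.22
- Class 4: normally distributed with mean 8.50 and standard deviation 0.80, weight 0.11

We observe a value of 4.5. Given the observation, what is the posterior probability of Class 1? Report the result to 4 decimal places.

0.5393

P(component k | x) = π_k·f_k(x) / marginal(x), where marginal(x) = Σ_j π_j·f_j(x).
Normal densities:
  f_1 = (1/(0.95·√(2π)))·exp(−(4.5−4.73)²/(2·0.95²)) = 0.419939·exp(-0.02931) = 0.40781
  f_2 = (1/(0.90·√(2π)))·exp(−(4.5−4.76)²/(2·0.90²)) = 0.443269·exp(-0.04173) = 0.425153
  f_3 = (1/(0.45·√(2π)))·exp(−(4.5−5.92)²/(2·0.45²)) = 0.886538·exp(-4.97877) = 0.00610165
  f_4 = (1/(0.80·√(2π)))·exp(−(4.5−8.50)²/(2·0.80²)) = 0.498678·exp(-12.50000) = 1.8584e-06
Prior × likelihood for each component:
  π_1·f_1 = 0.37 × 0.40781 = 0.15089
  π_2·f_2 = 0.30 × 0.425153 = 0.127546
  π_3·f_3 = 0.22 × 0.00610165 = 0.00134236
  π_4·f_4 = 0.11 × 1.8584e-06 = 2.04424e-07
Sum: 0.15089 + 0.127546 + 0.00134236 + 2.04424e-07 = 0.279778
P(Class 1 | the observation) ≈ 0.5393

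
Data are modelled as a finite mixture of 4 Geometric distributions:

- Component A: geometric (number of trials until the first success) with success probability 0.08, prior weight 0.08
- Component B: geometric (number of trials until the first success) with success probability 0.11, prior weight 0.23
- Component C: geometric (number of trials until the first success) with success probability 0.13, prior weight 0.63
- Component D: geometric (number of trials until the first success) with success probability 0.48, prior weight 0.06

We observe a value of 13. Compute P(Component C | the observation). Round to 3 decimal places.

Apply Bayes' rule: the posterior for each component is proportional to its prior times its likelihood at x.
Geometric probabilities:
  f_A = 0.08·(1−0.08)^12 = 0.08·0.367666 = 0.0294133
  f_B = 0.11·(1−0.11)^12 = 0.11·0.24699 = 0.0271689
  f_C = 0.13·(1−0.13)^12 = 0.13·0.188032 = 0.0244441
  f_D = 0.48·(1−0.48)^12 = 0.48·0.000390877 = 0.000187621
Prior × likelihood for each component:
  π_A·f_A = 0.08 × 0.0294133 = 0.00235306
  π_B·f_B = 0.23 × 0.0271689 = 0.00624886
  π_C·f_C = 0.63 × 0.0244441 = 0.0153998
  π_D·f_D = 0.06 × 0.000187621 = 1.12573e-05
Evidence: 0.00235306 + 0.00624886 + 0.0153998 + 1.12573e-05 = 0.024013
Responsibility of Component C: 0.0153998 / 0.024013 ≈ 0.641

0.641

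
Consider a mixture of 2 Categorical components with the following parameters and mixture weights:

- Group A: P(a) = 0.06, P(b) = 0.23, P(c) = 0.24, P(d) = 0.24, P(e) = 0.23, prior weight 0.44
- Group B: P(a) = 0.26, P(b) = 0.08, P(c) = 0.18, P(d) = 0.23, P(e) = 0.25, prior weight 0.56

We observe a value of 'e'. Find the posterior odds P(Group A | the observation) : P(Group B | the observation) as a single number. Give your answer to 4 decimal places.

Only the two components matter; the odds are (w_i f_i(x)) / (w_j f_j(x)).
Categorical probabilities:
  f_A = 0.23
  f_B = 0.25
Posterior odds = (w_A·f_A) / (w_B·f_B) = (0.44·0.23) / (0.56·0.25) = 0.1012 / 0.14 ≈ 0.7229

0.7229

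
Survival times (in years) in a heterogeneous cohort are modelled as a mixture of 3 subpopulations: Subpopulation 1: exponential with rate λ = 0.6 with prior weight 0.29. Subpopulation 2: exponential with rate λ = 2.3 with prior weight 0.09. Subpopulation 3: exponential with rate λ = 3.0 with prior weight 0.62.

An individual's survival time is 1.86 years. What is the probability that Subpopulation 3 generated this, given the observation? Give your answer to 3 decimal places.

0.105

The responsibility of component k is w_k f_k(x) divided by Σ_j w_j f_j(x).
Exponential densities:
  p_1 = 0.196553
  p_2 = 0.0319019
  p_3 = 0.0113177
Unnormalised posteriors:
  w_1·p_1 = 0.29 × 0.196553 = 0.0570002
  w_2·p_2 = 0.09 × 0.0319019 = 0.00287117
  w_3·p_3 = 0.62 × 0.0113177 = 0.00701697
Normaliser: 0.0570002 + 0.00287117 + 0.00701697 = 0.0668884
So the posterior for Subpopulation 3 is 0.00701697 / 0.0668884 ≈ 0.105.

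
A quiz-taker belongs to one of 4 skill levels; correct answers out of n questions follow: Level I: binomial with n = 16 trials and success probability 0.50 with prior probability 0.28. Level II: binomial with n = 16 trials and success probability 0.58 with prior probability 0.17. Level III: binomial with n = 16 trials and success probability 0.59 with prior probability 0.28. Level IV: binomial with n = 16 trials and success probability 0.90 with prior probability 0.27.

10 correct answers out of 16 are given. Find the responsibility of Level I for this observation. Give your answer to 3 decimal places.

0.281

P(component k | x) = w_k·f_k(x) / marginal(x), where marginal(x) = Σ_j w_j·f_j(x).
Component likelihoods at x = 10 correct answers out of 16:
  L_I = C(16,10)·0.50^10·0.50^6 = 8008·0.000976562·0.015625 = 0.122192
  L_II = C(16,10)·0.58^10·0.42^6 = 8008·0.00430804·0.00548903 = 0.189365
  L_III = C(16,10)·0.59^10·0.41^6 = 8008·0.00511117·0.0047501 = 0.194423
  L_IV = C(16,10)·0.90^10·0.10^6 = 8008·0.348678·1e-06 = 0.00279222
Prior × likelihood for each component:
  w_I·L_I = 0.28 × 0.122192 = 0.0342139
  w_II·L_II = 0.17 × 0.189365 = 0.0321921
  w_III·L_III = 0.28 × 0.194423 = 0.0544384
  w_IV·L_IV = 0.27 × 0.00279222 = 0.000753899
Marginal: 0.0342139 + 0.0321921 + 0.0544384 + 0.000753899 = 0.121598
So the posterior for Level I is 0.0342139 / 0.121598 ≈ 0.281.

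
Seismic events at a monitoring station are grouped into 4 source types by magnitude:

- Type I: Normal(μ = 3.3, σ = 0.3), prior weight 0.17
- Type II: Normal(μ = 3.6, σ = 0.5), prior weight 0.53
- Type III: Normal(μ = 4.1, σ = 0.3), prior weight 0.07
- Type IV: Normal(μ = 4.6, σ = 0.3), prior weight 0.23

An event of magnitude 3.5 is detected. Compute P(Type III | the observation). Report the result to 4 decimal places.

0.0207

P(component k | x) = π_k·f_k(x) / marginal(x), where marginal(x) = Σ_j π_j·f_j(x).
Evaluate each component's likelihood at the observed value:
  f_I = 1.06483
  f_II = 0.782085
  f_III = 0.17997
  f_IV = 0.0016009
Prior × likelihood for each component:
  π_I·f_I = 0.17 × 1.06483 = 0.181021
  π_II·f_II = 0.53 × 0.782085 = 0.414505
  π_III·f_III = 0.07 × 0.17997 = 0.0125979
  π_IV·f_IV = 0.23 × 0.0016009 = 0.000368207
Evidence: 0.181021 + 0.414505 + 0.0125979 + 0.000368207 = 0.608492
Responsibility of Type III: 0.0125979 / 0.608492 ≈ 0.0207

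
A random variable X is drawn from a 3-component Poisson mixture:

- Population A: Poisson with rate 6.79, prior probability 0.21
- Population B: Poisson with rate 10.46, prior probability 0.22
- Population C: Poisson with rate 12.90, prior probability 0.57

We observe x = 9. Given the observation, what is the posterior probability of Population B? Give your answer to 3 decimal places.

Apply Bayes' rule: the posterior for each component is proportional to its prior times its likelihood at x.
Component likelihoods at x = 9:
  f_A = 0.0951054
  f_B = 0.118386
  f_C = 0.0680998
Multiply by the mixture weights:
  π_A·f_A = 0.21 × 0.0951054 = 0.0199721
  π_B·f_B = 0.22 × 0.118386 = 0.026045
  π_C·f_C = 0.57 × 0.0680998 = 0.0388169
Normaliser: 0.0199721 + 0.026045 + 0.0388169 = 0.084834
Responsibility of Population B: 0.026045 / 0.084834 ≈ 0.307

0.307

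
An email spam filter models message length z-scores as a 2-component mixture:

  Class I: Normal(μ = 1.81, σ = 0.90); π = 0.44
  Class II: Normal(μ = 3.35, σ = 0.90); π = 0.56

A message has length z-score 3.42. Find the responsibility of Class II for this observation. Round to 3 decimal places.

0.863

Posterior ∝ prior × likelihood, so P(k | x) ∝ w_k f_k(x); normalise over all components.
Evaluate each component's likelihood at the observed value:
  L_I = 0.089489
  L_II = 0.44193
Prior × likelihood for each component:
  w_I·L_I = 0.44 × 0.089489 = 0.0393752
  w_II·L_II = 0.56 × 0.44193 = 0.247481
Evidence: 0.0393752 + 0.247481 = 0.286856
P(Class II | the observation) ≈ 0.863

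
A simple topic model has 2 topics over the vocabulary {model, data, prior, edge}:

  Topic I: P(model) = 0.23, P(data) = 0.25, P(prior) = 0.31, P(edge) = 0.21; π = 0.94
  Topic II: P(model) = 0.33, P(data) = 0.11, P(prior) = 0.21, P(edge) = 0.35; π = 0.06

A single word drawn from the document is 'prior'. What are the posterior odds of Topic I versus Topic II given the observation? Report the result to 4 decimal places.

Since P(k|x) ∝ w_k f_k(x), the posterior odds are w_i f_i(x) / (w_j f_j(x)).
Component likelihoods at x = 'prior':
  L_I = P(prior | comp) = 0.31
  L_II = P(prior | comp) = 0.21
0.2914 / 0.0126 ≈ 23.1270

23.1270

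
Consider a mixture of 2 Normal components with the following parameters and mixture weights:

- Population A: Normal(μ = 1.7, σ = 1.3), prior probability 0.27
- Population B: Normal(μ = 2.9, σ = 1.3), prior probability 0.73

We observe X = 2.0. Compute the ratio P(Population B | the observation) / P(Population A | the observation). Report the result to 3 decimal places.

Since P(k|x) ∝ π_k f_k(x), the posterior odds are π_i f_i(x) / (π_j f_j(x)).
Component likelihoods at x = 2.0:
  L_A = (1/(1.3·√(2π)))·exp(−(2.0−1.7)²/(2·1.3²)) = 0.306879·exp(-0.02663) = 0.298815
  L_B = (1/(1.3·√(2π)))·exp(−(2.0−2.9)²/(2·1.3²)) = 0.306879·exp(-0.23964) = 0.241485
Posterior odds = (π_B·L_B) / (π_A·L_A) = (0.73·0.241485) / (0.27·0.298815) = 0.176284 / 0.0806801 ≈ 2.185

2.185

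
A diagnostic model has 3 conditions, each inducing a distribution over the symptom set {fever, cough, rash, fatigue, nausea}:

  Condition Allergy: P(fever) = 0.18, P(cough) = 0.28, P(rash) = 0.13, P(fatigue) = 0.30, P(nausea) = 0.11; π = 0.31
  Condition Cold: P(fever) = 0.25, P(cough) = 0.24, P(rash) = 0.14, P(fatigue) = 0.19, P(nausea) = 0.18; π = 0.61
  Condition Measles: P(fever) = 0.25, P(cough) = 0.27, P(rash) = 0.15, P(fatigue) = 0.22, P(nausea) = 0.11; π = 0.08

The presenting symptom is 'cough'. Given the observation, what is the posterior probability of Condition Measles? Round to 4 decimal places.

0.0848

Apply Bayes' rule: the posterior for each component is proportional to its prior times its likelihood at x.
Categorical probabilities:
  L_Allergy = 0.28
  L_Cold = 0.24
  L_Measles = 0.27
Multiply by the mixture weights:
  P(Z=Allergy)·L_Allergy = 0.31 × 0.28 = 0.0868
  P(Z=Cold)·L_Cold = 0.61 × 0.24 = 0.1464
  P(Z=Measles)·L_Measles = 0.08 × 0.27 = 0.0216
Marginal: 0.0868 + 0.1464 + 0.0216 = 0.2548
P(Condition Measles | x) = 0.0216 / 0.2548 ≈ 0.0848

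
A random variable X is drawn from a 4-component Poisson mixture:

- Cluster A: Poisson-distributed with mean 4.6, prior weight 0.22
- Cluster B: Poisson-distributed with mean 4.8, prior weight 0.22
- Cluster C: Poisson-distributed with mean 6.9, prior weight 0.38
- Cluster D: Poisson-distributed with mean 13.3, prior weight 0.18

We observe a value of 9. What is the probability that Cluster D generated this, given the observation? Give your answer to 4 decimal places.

0.1785

P(component k | x) = w_k·f_k(x) / marginal(x), where marginal(x) = Σ_j w_j·f_j(x).
Poisson probabilities:
  L_A = 0.0255448
  L_B = 0.0306757
  L_C = 0.0984571
  L_D = 0.0600876
Unnormalised posteriors:
  w_A·L_A = 0.22 × 0.0255448 = 0.00561986
  w_B·L_B = 0.22 × 0.0306757 = 0.00674866
  w_C·L_C = 0.38 × 0.0984571 = 0.0374137
  w_D·L_D = 0.18 × 0.0600876 = 0.0108158
Denominator: 0.00561986 + 0.00674866 + 0.0374137 + 0.0108158 = 0.060598
P(Cluster D | data) ≈ 0.1785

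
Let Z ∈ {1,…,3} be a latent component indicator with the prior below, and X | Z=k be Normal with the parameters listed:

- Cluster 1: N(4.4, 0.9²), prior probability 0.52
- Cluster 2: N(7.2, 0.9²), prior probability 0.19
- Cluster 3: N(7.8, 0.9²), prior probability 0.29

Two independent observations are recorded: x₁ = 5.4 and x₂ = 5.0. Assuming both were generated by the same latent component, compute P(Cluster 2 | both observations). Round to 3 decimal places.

0.006

P(component k | x) = π_k·f_k(x) / marginal(x), where marginal(x) = Σ_j π_j·f_j(x).
Since both observations come from the same component, the likelihood for component k is f_k(x₁)·f_k(x₂).
  f_1 = [(1/(0.9·√(2π)))·exp(−(5.4−4.4)²/(2·0.9²)) = 0.443269·exp(-0.61728) = 0.239103] × [0.354942] = 0.0848677
  f_2 = [(1/(0.9·√(2π)))·exp(−(5.4−7.2)²/(2·0.9²)) = 0.443269·exp(-2.00000) = 0.05999] × [0.0223432] = 0.00134037
  f_3 = [(1/(0.9·√(2π)))·exp(−(5.4−7.8)²/(2·0.9²)) = 0.443269·exp(-3.55556) = 0.0126622] × [0.00350668] = 4.44024e-05
Prior × likelihood for each component:
  π_1·f_1 = 0.52 × 0.0848677 = 0.0441312
  π_2·f_2 = 0.19 × 0.00134037 = 0.00025467
  π_3·f_3 = 0.29 × 4.44024e-05 = 1.28767e-05
Normaliser: 0.0441312 + 0.00025467 + 1.28767e-05 = 0.0443987
So the posterior for Cluster 2 is 0.00025467 / 0.0443987 ≈ 0.006.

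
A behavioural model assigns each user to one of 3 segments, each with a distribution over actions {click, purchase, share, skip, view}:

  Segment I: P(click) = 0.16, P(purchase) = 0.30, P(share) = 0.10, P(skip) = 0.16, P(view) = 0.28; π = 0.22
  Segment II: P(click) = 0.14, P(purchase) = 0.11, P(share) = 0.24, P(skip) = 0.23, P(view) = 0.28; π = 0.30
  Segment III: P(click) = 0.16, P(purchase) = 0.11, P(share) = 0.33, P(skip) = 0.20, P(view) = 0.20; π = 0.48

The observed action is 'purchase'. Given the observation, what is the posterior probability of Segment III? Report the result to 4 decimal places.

By Bayes' theorem, P(k | x) = w_k f_k(x) / Σ_j w_j f_j(x).
Categorical probabilities:
  L_I = P(purchase | comp) = 0.30
  L_II = P(purchase | comp) = 0.11
  L_III = P(purchase | comp) = 0.11
Weight by the priors:
  w_I·L_I = 0.22 × 0.3 = 0.066
  w_II·L_II = 0.30 × 0.11 = 0.033
  w_III·L_III = 0.48 × 0.11 = 0.0528
Denominator: 0.066 + 0.033 + 0.0528 = 0.1518
Responsibility of Segment III: 0.0528 / 0.1518 ≈ 0.3478

0.3478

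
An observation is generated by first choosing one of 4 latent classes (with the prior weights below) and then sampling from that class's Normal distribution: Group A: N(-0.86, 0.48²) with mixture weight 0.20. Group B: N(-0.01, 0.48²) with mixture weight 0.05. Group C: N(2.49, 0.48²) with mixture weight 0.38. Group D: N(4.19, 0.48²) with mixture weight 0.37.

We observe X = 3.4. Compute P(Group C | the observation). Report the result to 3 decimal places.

0.397

By Bayes' theorem, P(k | x) = w_k f_k(x) / Σ_j w_j f_j(x).
Evaluate each component's likelihood at the observed value:
  L_A = 6.54532e-18
  L_B = 9.12903e-12
  L_C = 0.137785
  L_D = 0.21452
Weight by the priors:
  w_A·L_A = 0.20 × 6.54532e-18 = 1.30906e-18
  w_B·L_B = 0.05 × 9.12903e-12 = 4.56452e-13
  w_C·L_C = 0.38 × 0.137785 = 0.0523583
  w_D·L_D = 0.37 × 0.21452 = 0.0793723
Normaliser: 1.30906e-18 + 4.56452e-13 + 0.0523583 + 0.0793723 = 0.131731
P(Group C | data) = 0.0523583 / 0.131731 ≈ 0.397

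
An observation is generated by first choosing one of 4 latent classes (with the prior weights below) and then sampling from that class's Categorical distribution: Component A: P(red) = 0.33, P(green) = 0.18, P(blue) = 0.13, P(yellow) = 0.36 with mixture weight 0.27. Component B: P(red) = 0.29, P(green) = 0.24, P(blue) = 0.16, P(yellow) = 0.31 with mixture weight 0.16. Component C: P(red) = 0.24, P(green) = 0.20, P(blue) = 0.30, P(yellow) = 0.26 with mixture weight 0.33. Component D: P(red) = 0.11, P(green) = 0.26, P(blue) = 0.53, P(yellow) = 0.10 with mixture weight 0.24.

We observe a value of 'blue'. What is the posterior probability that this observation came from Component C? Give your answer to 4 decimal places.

0.3451

P(component k | x) = π_k·f_k(x) / marginal(x), where marginal(x) = Σ_j π_j·f_j(x).
Categorical probabilities:
  p_A = P(blue | comp) = 0.13
  p_B = P(blue | comp) = 0.16
  p_C = P(blue | comp) = 0.30
  p_D = P(blue | comp) = 0.53
Unnormalised posteriors:
  π_A·p_A = 0.27 × 0.13 = 0.0351
  π_B·p_B = 0.16 × 0.16 = 0.0256
  π_C·p_C = 0.33 × 0.3 = 0.099
  π_D·p_D = 0.24 × 0.53 = 0.1272
Evidence: 0.0351 + 0.0256 + 0.099 + 0.1272 = 0.2869
P(Component C | the observation) = 0.099 / 0.2869 ≈ 0.3451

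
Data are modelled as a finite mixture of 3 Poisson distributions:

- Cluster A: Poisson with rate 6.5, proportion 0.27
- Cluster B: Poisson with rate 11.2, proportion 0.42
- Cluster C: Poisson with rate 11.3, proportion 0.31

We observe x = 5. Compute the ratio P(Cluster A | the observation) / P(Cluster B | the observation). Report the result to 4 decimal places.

Only the two components matter; the odds are (π_i f_i(x)) / (π_j f_j(x)).
Component likelihoods at x = 5:
  L_A = e^(−6.5)·6.5^5/5! = 0.145369
  L_B = e^(−11.2)·11.2^5/5! = 0.0200822
  L_C = e^(−11.3)·11.3^5/5! = 0.0189969
0.0392496 / 0.00843451 ≈ 4.6535

4.6535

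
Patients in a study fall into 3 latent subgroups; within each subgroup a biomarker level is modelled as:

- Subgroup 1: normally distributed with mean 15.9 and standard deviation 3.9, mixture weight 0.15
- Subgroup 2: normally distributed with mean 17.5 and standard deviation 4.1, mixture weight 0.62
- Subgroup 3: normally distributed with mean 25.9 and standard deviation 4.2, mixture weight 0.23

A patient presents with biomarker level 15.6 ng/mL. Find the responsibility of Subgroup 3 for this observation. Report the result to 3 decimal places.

0.015

By Bayes' theorem, P(k | x) = w_k f_k(x) / Σ_j w_j f_j(x).
Evaluate each component's likelihood at the observed value:
  L_1 = 0.101991
  L_2 = 0.0873963
  L_3 = 0.00469569
Unnormalised posteriors:
  w_1·L_1 = 0.15 × 0.101991 = 0.0152986
  w_2·L_2 = 0.62 × 0.0873963 = 0.0541857
  w_3·L_3 = 0.23 × 0.00469569 = 0.00108001
Sum: 0.0152986 + 0.0541857 + 0.00108001 = 0.0705643
So the posterior for Subgroup 3 is 0.00108001 / 0.0705643 ≈ 0.015.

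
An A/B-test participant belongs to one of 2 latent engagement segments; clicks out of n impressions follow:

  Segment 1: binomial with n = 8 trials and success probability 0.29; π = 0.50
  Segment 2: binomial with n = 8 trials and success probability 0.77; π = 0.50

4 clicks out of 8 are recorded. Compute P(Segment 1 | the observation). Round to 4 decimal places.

0.6463

Posterior ∝ prior × likelihood, so P(k | x) ∝ P(Z=k) f_k(x); normalise over all components.
Evaluate each component's likelihood at the observed value:
  L_1 = C(8,4)·0.29^4·0.71^4 = 70·0.00707281·0.254117 = 0.125812
  L_2 = C(8,4)·0.77^4·0.23^4 = 70·0.35153·0.00279841 = 0.0688608
Weight by the priors:
  P(Z=1)·L_1 = 0.50 × 0.125812 = 0.0629062
  P(Z=2)·L_2 = 0.50 × 0.0688608 = 0.0344304
Sum: 0.0629062 + 0.0344304 = 0.0973366
Responsibility of Segment 1: 0.0629062 / 0.0973366 ≈ 0.6463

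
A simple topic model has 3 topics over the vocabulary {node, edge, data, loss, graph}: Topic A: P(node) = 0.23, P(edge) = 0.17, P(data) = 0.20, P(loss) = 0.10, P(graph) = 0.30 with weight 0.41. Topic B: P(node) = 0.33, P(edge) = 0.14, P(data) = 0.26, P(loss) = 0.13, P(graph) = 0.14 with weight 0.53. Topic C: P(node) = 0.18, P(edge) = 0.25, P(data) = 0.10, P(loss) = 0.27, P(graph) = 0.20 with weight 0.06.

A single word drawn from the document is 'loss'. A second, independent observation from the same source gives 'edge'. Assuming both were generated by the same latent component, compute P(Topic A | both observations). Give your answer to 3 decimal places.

By Bayes' theorem, P(k | x) = P(Z=k) f_k(x) / Σ_j P(Z=j) f_j(x).
Since both observations come from the same component, the likelihood for component k is f_k(x₁)·f_k(x₂).
  L_A = [0.1] × [0.17] = 0.017
  L_B = [0.13] × [0.14] = 0.0182
  L_C = [0.27] × [0.25] = 0.0675
Prior × likelihood for each component:
  P(Z=A)·L_A = 0.41 × 0.017 = 0.00697
  P(Z=B)·L_B = 0.53 × 0.0182 = 0.009646
  P(Z=C)·L_C = 0.06 × 0.0675 = 0.00405
Marginal: 0.00697 + 0.009646 + 0.00405 = 0.020666
So the posterior for Topic A is 0.00697 / 0.020666 ≈ 0.337.

0.337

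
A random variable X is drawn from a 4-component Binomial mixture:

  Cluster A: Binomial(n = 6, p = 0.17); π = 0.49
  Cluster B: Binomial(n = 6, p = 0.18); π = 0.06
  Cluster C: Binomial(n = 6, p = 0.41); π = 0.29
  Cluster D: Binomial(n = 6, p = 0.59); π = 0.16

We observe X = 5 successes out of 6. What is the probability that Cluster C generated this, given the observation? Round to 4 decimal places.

0.2941

By Bayes' theorem, P(k | x) = π_k f_k(x) / Σ_j π_j f_j(x).
Binomial probabilities:
  L_A = 0.000707089
  L_B = 0.000929667
  L_C = 0.0410131
  L_D = 0.175871
Weight by the priors:
  π_A·L_A = 0.49 × 0.000707089 = 0.000346474
  π_B·L_B = 0.06 × 0.000929667 = 5.578e-05
  π_C·L_C = 0.29 × 0.0410131 = 0.0118938
  π_D·L_D = 0.16 × 0.175871 = 0.0281394
Marginal: 0.000346474 + 5.578e-05 + 0.0118938 + 0.0281394 = 0.0404355
So the posterior for Cluster C is 0.0118938 / 0.0404355 ≈ 0.2941.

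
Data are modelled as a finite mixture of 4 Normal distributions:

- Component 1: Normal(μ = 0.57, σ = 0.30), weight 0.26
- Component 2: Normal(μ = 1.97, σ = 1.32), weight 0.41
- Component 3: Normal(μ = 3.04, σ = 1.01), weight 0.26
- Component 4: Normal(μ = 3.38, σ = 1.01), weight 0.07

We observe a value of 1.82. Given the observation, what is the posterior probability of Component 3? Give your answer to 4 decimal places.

P(component k | x) = w_k·f_k(x) / marginal(x), where marginal(x) = Σ_j w_j·f_j(x).
Normal densities:
  p_1 = (1/(0.30·√(2π)))·exp(−(1.82−0.57)²/(2·0.30²)) = 1.329808·exp(-8.68056) = 0.000225877
  p_2 = (1/(1.32·√(2π)))·exp(−(1.82−1.97)²/(2·1.32²)) = 0.302229·exp(-0.00646) = 0.300284
  p_3 = (1/(1.01·√(2π)))·exp(−(1.82−3.04)²/(2·1.01²)) = 0.394992·exp(-0.72954) = 0.190439
  p_4 = (1/(1.01·√(2π)))·exp(−(1.82−3.38)²/(2·1.01²)) = 0.394992·exp(-1.19282) = 0.119826
Prior × likelihood for each component:
  w_1·p_1 = 0.26 × 0.000225877 = 5.87279e-05
  w_2·p_2 = 0.41 × 0.300284 = 0.123116
  w_3·p_3 = 0.26 × 0.190439 = 0.049514
  w_4·p_4 = 0.07 × 0.119826 = 0.00838783
Evidence: 5.87279e-05 + 0.123116 + 0.049514 + 0.00838783 = 0.181077
So the posterior for Component 3 is 0.049514 / 0.181077 ≈ 0.2734.

0.2734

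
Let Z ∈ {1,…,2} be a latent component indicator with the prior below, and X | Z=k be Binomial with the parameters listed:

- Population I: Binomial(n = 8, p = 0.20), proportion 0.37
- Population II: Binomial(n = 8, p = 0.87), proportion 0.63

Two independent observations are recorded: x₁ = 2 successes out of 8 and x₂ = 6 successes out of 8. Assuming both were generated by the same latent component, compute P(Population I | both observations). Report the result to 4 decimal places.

0.9040

P(component k | x) = π_k·f_k(x) / marginal(x), where marginal(x) = Σ_j π_j·f_j(x).
Since both observations come from the same component, the likelihood for component k is f_k(x₁)·f_k(x₂).
  p_I = [0.293601] × [0.00114688] = 0.000336725
  p_II = [0.000102296] × [0.205192] = 2.09902e-05
Weight by the priors:
  π_I·p_I = 0.37 × 0.000336725 = 0.000124588
  π_II·p_II = 0.63 × 2.09902e-05 = 1.32238e-05
Evidence: 0.000124588 + 1.32238e-05 = 0.000137812
So the posterior for Population I is 0.000124588 / 0.000137812 ≈ 0.9040.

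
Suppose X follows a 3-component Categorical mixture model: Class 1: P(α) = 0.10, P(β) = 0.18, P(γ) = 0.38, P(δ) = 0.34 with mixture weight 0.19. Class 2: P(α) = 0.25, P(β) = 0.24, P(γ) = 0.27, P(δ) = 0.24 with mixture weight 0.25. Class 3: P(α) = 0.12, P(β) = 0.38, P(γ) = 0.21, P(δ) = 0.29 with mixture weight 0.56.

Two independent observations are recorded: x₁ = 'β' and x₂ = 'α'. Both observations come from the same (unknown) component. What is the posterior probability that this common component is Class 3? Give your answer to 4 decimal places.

0.5809

The responsibility of component k is w_k f_k(x) divided by Σ_j w_j f_j(x).
Since both observations come from the same component, the likelihood for component k is f_k(x₁)·f_k(x₂).
  f_1 = [P(β | comp) = 0.18] × [0.1] = 0.018
  f_2 = [P(β | comp) = 0.24] × [0.25] = 0.06
  f_3 = [P(β | comp) = 0.38] × [0.12] = 0.0456
Prior × likelihood for each component:
  w_1·f_1 = 0.19 × 0.018 = 0.00342
  w_2·f_2 = 0.25 × 0.06 = 0.015
  w_3·f_3 = 0.56 × 0.0456 = 0.025536
Denominator: 0.00342 + 0.015 + 0.025536 = 0.043956
So the posterior for Class 3 is 0.025536 / 0.043956 ≈ 0.5809.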